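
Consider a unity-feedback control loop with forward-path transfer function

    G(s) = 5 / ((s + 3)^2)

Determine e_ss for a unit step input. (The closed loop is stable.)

G(s) has no poles at the origin.
This is a Type 0 system. Kp = lim_{s→0} G(s) = 5/9.
e_ss = 1/(1 + Kp) = 1/(1 + 5/9) = 9/14 ≈ 0.6429.

e_ss = 0.6429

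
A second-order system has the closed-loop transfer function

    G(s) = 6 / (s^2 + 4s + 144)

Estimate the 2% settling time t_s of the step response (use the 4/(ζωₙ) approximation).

Comparing s^2 + 4s + 144 to s^2 + 2ζωₙs + ωₙ²: ωₙ = 12 rad/s and ζ = 4/(2·12) ≈ 0.1667.
ζωₙ = 4/2 = 2, so t_s ≈ 4/(ζωₙ) = 4/2 = 2 s.

t_s ≈ 2 s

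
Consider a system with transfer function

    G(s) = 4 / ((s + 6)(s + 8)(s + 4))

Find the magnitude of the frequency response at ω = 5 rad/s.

Substitute s = j5: numerator = 4, denominator = -258 + j395.
|G(j5)| = |4| / |-258 + j395| = 4 / 471.79 ≈ 0.008478.

|G(j5)| ≈ 0.008478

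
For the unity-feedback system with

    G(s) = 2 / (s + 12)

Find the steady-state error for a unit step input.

e_ss = 0.8571

G(s) has no poles at the origin.
This is a Type 0 system. Kp = lim_{s→0} G(s) = 2/12 = 1/6.
e_ss = 1/(1 + Kp) = 1/(1 + 1/6) = 6/7 ≈ 0.8571.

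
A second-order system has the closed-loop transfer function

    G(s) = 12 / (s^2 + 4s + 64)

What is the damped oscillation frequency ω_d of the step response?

Comparing s^2 + 4s + 64 to s^2 + 2ζωₙs + ωₙ²: ωₙ = 8 rad/s and ζ = 4/(2·8) = 0.25.
ζωₙ = 4/2 = 2, so ω_d = ωₙ√(1−ζ²) = √(ωₙ² − (ζωₙ)²) = √(64 − 2²) = √60 ≈ 7.746 rad/s.

ω_d ≈ 7.746 rad/s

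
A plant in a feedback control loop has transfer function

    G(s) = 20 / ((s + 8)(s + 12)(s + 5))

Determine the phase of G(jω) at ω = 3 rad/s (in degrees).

∠G(j3) ≈ -65.56°

At s = j3: numerator = 20, denominator = 255 + j561.
∠G = ∠num − ∠den = 0° − (65.556°) = -65.56°.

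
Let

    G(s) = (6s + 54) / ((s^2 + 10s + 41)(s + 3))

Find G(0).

G(0) = 18/41 ≈ 0.4390

Set s = 0: G(0) = (54) / (123) = 18/41.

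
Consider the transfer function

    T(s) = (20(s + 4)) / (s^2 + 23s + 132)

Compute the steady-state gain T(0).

T(0) = 20/33 ≈ 0.6061

Set s = 0: T(0) = (80) / (132) = 20/33.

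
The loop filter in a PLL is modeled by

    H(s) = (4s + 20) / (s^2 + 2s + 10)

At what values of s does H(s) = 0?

Set the numerator to zero: 4s + 20 = 0, i.e. 4·(s + 5) = 0.
So s = -5.

s = -5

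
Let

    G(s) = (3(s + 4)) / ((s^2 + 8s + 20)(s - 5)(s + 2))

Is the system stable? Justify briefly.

The poles can be read from the denominator factors: s = -4 + 2j, -4 - 2j, 5, -2.
Since the pole(s) at s = 5 lie in the right half-plane, the system is unstable.

unstable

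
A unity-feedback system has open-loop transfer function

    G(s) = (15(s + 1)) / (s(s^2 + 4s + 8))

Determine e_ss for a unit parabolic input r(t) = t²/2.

e_ss = ∞

G(s) has one pole at the origin.
This is a Type 1 system; Ka = lim_{s→0} s^2·G(s) = 0, so the steady-state error for a parabola input is infinite.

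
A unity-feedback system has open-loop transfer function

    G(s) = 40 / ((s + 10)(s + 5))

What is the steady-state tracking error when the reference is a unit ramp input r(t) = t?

e_ss = ∞

G(s) has no poles at the origin.
This is a Type 0 system; Kv = lim_{s→0} s·G(s) = 0, so the steady-state error for a ramp input is infinite.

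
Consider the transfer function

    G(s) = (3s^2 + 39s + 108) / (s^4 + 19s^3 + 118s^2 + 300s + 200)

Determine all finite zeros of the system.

s = -9, -4

Set the numerator to zero: 3s^2 + 39s + 108 = 0, i.e. 3·(s^2 + 13s + 36) = 0.
Factoring: (s + 9)(s + 4) = 0.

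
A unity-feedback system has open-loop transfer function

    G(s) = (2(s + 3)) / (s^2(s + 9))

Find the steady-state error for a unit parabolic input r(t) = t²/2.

G(s) has 2 poles at the origin.
This is a Type 2 system. Ka = lim_{s→0} s^2·G(s) = 6/9 = 2/3.
e_ss = 1/Ka = 1/(2/3) = 3/2 ≈ 1.500.

e_ss = 1.500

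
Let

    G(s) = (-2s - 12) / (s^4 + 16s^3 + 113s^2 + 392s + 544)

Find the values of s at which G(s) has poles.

The poles are the roots of the denominator s^4 + 16s^3 + 113s^2 + 392s + 544 = 0.
No real roots exist; factor into two real quadratics: (s^2 + 8s + 32)(s^2 + 8s + 17) = 0.
Each quadratic gives a conjugate pair via the quadratic formula.

s = -4 ± 4j, -4 ± j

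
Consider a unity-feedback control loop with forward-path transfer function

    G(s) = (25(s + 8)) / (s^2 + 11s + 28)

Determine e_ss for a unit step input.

e_ss = 0.1228

G(s) has no poles at the origin.
This is a Type 0 system. Kp = lim_{s→0} G(s) = 200/28 = 50/7.
e_ss = 1/(1 + Kp) = 1/(1 + 50/7) = 7/57 ≈ 0.1228.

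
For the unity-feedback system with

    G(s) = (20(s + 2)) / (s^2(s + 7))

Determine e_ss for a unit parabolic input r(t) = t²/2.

e_ss = 0.1750

G(s) has 2 poles at the origin.
This is a Type 2 system. Ka = lim_{s→0} s^2·G(s) = 40/7.
e_ss = 1/Ka = 1/(40/7) = 7/40 ≈ 0.1750.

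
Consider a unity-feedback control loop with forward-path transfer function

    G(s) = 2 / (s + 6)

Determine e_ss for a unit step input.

e_ss = 0.7500

G(s) has no poles at the origin.
This is a Type 0 system. Kp = lim_{s→0} G(s) = 2/6 = 1/3.
e_ss = 1/(1 + Kp) = 1/(1 + 1/3) = 3/4 ≈ 0.7500.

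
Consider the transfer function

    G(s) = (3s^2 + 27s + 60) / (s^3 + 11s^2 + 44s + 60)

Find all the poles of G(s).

s = -4 + 2j, -4 - 2j, -3

The poles are the roots of the denominator s^3 + 11s^2 + 44s + 60 = 0.
Trying s = -3: the polynomial evaluates to 0, so (s + 3) is a factor.
Dividing out leaves s^2 + 8s + 20 = 0.
The quadratic formula then gives s = -4 ± 2j.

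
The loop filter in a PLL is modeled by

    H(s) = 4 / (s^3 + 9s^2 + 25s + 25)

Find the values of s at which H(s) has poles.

The poles are the roots of the denominator s^3 + 9s^2 + 25s + 25 = 0.
Trying s = -5: the polynomial evaluates to 0, so (s + 5) is a factor.
Dividing out leaves s^2 + 4s + 5 = 0.
The quadratic formula then gives s = -2 ± 1j.

s = -2 ± j, -5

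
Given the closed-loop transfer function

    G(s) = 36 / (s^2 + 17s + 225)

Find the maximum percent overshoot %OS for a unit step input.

%OS ≈ 11.5%

Comparing s^2 + 17s + 225 to s^2 + 2ζωₙs + ωₙ²: ωₙ = 15 rad/s and ζ = 17/(2·15) ≈ 0.5667.
%OS = 100·exp(−πζ/√(1−ζ²)) = 100·exp(−π·0.5667/√(1−0.5667²)) ≈ 11.5%.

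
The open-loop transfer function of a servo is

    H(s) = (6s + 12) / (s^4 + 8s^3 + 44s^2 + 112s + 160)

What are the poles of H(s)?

The poles are the roots of the denominator s^4 + 8s^3 + 44s^2 + 112s + 160 = 0.
No real roots exist; factor into two real quadratics: (s^2 + 4s + 8)(s^2 + 4s + 20) = 0.
Each quadratic gives a conjugate pair via the quadratic formula.

s = -2 ± 2j, -2 ± 4j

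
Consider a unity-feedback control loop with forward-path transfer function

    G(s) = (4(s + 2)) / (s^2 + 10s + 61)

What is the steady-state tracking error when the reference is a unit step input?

G(s) has no poles at the origin.
This is a Type 0 system. Kp = lim_{s→0} G(s) = 8/61.
e_ss = 1/(1 + Kp) = 1/(1 + 8/61) = 61/69 ≈ 0.8841.

e_ss = 0.8841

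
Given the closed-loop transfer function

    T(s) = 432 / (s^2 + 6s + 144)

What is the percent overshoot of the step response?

%OS ≈ 44.4%

Comparing s^2 + 6s + 144 to s^2 + 2ζωₙs + ωₙ²: ωₙ = 12 rad/s and ζ = 6/(2·12) = 0.25.
%OS = 100·exp(−πζ/√(1−ζ²)) = 100·exp(−π·0.25/√(1−0.25²)) ≈ 44.4%.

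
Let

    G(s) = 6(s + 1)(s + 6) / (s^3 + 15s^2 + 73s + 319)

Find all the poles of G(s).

s = -2 + 5j, -2 - 5j, -11

The poles are the roots of the denominator s^3 + 15s^2 + 73s + 319 = 0.
Trying s = -11: the polynomial evaluates to 0, so (s + 11) is a factor.
Dividing out leaves s^2 + 4s + 29 = 0.
The quadratic formula then gives s = -2 ± 5j.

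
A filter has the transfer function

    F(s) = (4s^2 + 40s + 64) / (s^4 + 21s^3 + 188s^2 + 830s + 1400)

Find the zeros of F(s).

Set the numerator to zero: 4s^2 + 40s + 64 = 0, i.e. 4·(s^2 + 10s + 16) = 0.
Factoring: (s + 2)(s + 8) = 0.

s = -2, -8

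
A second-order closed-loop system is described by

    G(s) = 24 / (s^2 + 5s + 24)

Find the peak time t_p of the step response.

t_p ≈ 0.7457 s

Comparing s^2 + 5s + 24 to s^2 + 2ζωₙs + ωₙ²: ωₙ = √24 ≈ 4.899 rad/s and ζ = 5/(2·√24) ≈ 0.5103.
ζωₙ = 5/2 = 2.5, so ω_d = ωₙ√(1−ζ²) = √(ωₙ² − (ζωₙ)²) = √(24 − 2.5²) = √17.75 ≈ 4.213 rad/s.
t_p = π/ω_d = π/4.213 ≈ 0.7457 s.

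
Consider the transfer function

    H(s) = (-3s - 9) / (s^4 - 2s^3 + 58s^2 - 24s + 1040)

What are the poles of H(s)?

s = 2 ± 6j, -1 ± 5j

The poles are the roots of the denominator s^4 - 2s^3 + 58s^2 - 24s + 1040 = 0.
No real roots exist; factor into two real quadratics: (s^2 - 4s + 40)(s^2 + 2s + 26) = 0.
Each quadratic gives a conjugate pair via the quadratic formula.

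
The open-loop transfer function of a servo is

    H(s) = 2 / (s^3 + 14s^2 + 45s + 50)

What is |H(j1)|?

|H(j1)| ≈ 0.03518

Substitute s = j1: numerator = 2, denominator = 36 + j44.
|H(j1)| = |2| / |36 + j44| = 2 / 56.851 ≈ 0.03518.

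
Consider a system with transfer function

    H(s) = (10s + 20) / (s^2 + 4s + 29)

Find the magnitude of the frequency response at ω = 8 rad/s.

Substitute s = j8: numerator = 20 + j80, denominator = -35 + j32.
|H(j8)| = |20 + j80| / |-35 + j32| = 82.462 / 47.424 ≈ 1.739.

|H(j8)| ≈ 1.739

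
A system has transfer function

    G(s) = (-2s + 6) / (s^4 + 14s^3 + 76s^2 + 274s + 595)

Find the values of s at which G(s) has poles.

The poles are the roots of the denominator s^4 + 14s^3 + 76s^2 + 274s + 595 = 0.
Trying s = -5: the polynomial evaluates to 0, so (s + 5) is a factor.
Dividing out leaves s^3 + 9s^2 + 31s + 119 = 0.
This factors further as (s^2 + 2s + 17)(s + 7) = 0.

s = -1 + 4j, -1 - 4j, -5, -7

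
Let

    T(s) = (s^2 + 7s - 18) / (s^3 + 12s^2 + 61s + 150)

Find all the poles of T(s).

The poles are the roots of the denominator s^3 + 12s^2 + 61s + 150 = 0.
Trying s = -6: the polynomial evaluates to 0, so (s + 6) is a factor.
Dividing out leaves s^2 + 6s + 25 = 0.
The quadratic formula then gives s = -3 ± 4j.

s = -3 + 4j, -3 - 4j, -6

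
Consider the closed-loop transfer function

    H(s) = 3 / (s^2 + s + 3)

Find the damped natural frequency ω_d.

Comparing s^2 + s + 3 to s^2 + 2ζωₙs + ωₙ²: ωₙ = √3 ≈ 1.732 rad/s and ζ = 1/(2·√3) ≈ 0.2887.
ζωₙ = 1/2 = 0.5, so ω_d = ωₙ√(1−ζ²) = √(ωₙ² − (ζωₙ)²) = √(3 − 0.5²) = √2.75 ≈ 1.658 rad/s.

ω_d ≈ 1.658 rad/s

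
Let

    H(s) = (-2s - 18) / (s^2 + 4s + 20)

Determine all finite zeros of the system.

s = -9

Set the numerator to zero: -2s - 18 = 0, i.e. -2·(s + 9) = 0.
So s = -9.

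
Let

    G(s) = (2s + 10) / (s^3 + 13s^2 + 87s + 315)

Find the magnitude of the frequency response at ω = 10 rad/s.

|G(j10)| ≈ 0.02251

Substitute s = j10: numerator = 10 + j20, denominator = -985 - j130.
|G(j10)| = |10 + j20| / |-985 - j130| = 22.361 / 993.54 ≈ 0.02251.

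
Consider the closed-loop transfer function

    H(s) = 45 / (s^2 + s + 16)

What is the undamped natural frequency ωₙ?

Compare the denominator to the standard form s^2 + 2ζωₙs + ωₙ².
ωₙ² = 16, so ωₙ = 4 rad/s.

ωₙ = 4 rad/s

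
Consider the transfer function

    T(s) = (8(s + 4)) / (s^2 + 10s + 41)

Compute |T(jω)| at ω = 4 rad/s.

|T(j4)| ≈ 0.9594

Substitute s = j4: numerator = 32 + j32, denominator = 25 + j40.
|T(j4)| = |32 + j32| / |25 + j40| = 45.255 / 47.170 ≈ 0.9594.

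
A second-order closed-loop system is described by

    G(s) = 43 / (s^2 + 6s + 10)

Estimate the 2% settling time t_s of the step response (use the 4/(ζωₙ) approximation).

t_s ≈ 1.333 s

Comparing s^2 + 6s + 10 to s^2 + 2ζωₙs + ωₙ²: ωₙ = √10 ≈ 3.162 rad/s and ζ = 6/(2·√10) ≈ 0.9487.
ζωₙ = 6/2 = 3, so t_s ≈ 4/(ζωₙ) = 4/3 ≈ 1.333 s.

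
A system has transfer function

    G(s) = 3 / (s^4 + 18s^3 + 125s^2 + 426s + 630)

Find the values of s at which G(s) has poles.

s = -7, -5, -3 + 3j, -3 - 3j

The poles are the roots of the denominator s^4 + 18s^3 + 125s^2 + 426s + 630 = 0.
Trying s = -7: the polynomial evaluates to 0, so (s + 7) is a factor.
Dividing out leaves s^3 + 11s^2 + 48s + 90 = 0.
This factors further as (s + 5)(s^2 + 6s + 18) = 0.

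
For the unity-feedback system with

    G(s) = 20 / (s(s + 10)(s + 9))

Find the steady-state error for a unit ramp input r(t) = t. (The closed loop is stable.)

e_ss = 4.500

G(s) has one pole at the origin.
This is a Type 1 system. Kv = lim_{s→0} s·G(s) = 20/90 = 2/9.
e_ss = 1/Kv = 1/(2/9) = 9/2 ≈ 4.500.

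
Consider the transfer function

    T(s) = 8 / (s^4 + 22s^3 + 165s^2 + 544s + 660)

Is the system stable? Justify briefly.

stable

The denominator s^4 + 22s^3 + 165s^2 + 544s + 660 factors as (s + 3)(s^2 + 8s + 20)(s + 11), giving poles at s = -3, -4 ± 2j, -11.
Since all poles lie strictly in the left half-plane, the system is stable.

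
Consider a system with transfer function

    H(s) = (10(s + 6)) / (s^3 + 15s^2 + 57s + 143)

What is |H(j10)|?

|H(j10)| ≈ 0.08192

Substitute s = j10: numerator = 60 + j100, denominator = -1357 - j430.
|H(j10)| = |60 + j100| / |-1357 - j430| = 116.62 / 1423.5 ≈ 0.08192.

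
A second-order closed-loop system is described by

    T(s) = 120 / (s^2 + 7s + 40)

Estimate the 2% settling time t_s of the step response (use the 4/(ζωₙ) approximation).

t_s ≈ 1.143 s

Comparing s^2 + 7s + 40 to s^2 + 2ζωₙs + ωₙ²: ωₙ = √40 ≈ 6.325 rad/s and ζ = 7/(2·√40) ≈ 0.5534.
ζωₙ = 7/2 = 3.5, so t_s ≈ 4/(ζωₙ) = 4/3.5 ≈ 1.143 s.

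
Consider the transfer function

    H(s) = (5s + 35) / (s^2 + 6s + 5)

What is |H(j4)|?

|H(j4)| ≈ 1.527

Substitute s = j4: numerator = 35 + j20, denominator = -11 + j24.
|H(j4)| = |35 + j20| / |-11 + j24| = 40.311 / 26.401 ≈ 1.527.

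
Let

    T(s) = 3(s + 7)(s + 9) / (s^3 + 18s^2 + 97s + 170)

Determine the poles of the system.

The poles are the roots of the denominator s^3 + 18s^2 + 97s + 170 = 0.
Trying s = -10: the polynomial evaluates to 0, so (s + 10) is a factor.
Dividing out leaves s^2 + 8s + 17 = 0.
The quadratic formula then gives s = -4 ± 1j.

s = -10, -4 ± j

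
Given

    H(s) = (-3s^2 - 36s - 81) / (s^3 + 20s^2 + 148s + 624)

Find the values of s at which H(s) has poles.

The poles are the roots of the denominator s^3 + 20s^2 + 148s + 624 = 0.
Trying s = -12: the polynomial evaluates to 0, so (s + 12) is a factor.
Dividing out leaves s^2 + 8s + 52 = 0.
The quadratic formula then gives s = -4 ± 6j.

s = -12, -4 ± 6j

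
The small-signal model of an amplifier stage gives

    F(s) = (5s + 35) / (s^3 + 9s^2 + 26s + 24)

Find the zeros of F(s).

Set the numerator to zero: 5s + 35 = 0, i.e. 5·(s + 7) = 0.
So s = -7.

s = -7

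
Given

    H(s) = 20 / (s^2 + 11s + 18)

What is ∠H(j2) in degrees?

At s = j2: numerator = 20, denominator = 14 + j22.
∠H = ∠num − ∠den = 0° − (57.529°) = -57.53°.

∠H(j2) ≈ -57.53°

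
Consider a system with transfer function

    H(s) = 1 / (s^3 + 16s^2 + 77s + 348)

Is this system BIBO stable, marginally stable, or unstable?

stable

The denominator s^3 + 16s^2 + 77s + 348 factors as (s + 12)(s^2 + 4s + 29), giving poles at s = -12, -2 + 5j, -2 - 5j.
Since all poles lie strictly in the left half-plane, the system is stable.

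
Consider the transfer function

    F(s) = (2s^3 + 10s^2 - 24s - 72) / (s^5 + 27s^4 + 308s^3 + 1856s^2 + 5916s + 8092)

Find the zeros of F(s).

Set the numerator to zero: 2s^3 + 10s^2 - 24s - 72 = 0, i.e. 2·(s^3 + 5s^2 - 12s - 36) = 0.
Factoring: (s + 2)(s + 6)(s - 3) = 0.

s = -2, -6, 3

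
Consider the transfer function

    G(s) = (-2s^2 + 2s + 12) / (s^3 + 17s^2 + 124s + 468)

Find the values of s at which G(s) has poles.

s = -4 + 6j, -4 - 6j, -9

The poles are the roots of the denominator s^3 + 17s^2 + 124s + 468 = 0.
Trying s = -9: the polynomial evaluates to 0, so (s + 9) is a factor.
Dividing out leaves s^2 + 8s + 52 = 0.
The quadratic formula then gives s = -4 ± 6j.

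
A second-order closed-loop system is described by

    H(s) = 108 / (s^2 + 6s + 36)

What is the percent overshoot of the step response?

Comparing s^2 + 6s + 36 to s^2 + 2ζωₙs + ωₙ²: ωₙ = 6 rad/s and ζ = 6/(2·6) = 0.5.
%OS = 100·exp(−πζ/√(1−ζ²)) = 100·exp(−π·0.5/√(1−0.5²)) ≈ 16.3%.

%OS ≈ 16.3%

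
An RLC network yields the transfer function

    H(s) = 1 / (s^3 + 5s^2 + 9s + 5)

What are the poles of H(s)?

The poles are the roots of the denominator s^3 + 5s^2 + 9s + 5 = 0.
Trying s = -1: the polynomial evaluates to 0, so (s + 1) is a factor.
Dividing out leaves s^2 + 4s + 5 = 0.
The quadratic formula then gives s = -2 ± 1j.

s = -2 + j, -2 - j, -1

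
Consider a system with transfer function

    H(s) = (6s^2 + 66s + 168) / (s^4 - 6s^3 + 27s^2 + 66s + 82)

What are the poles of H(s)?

s = 4 ± 5j, -1 ± j

The poles are the roots of the denominator s^4 - 6s^3 + 27s^2 + 66s + 82 = 0.
No real roots exist; factor into two real quadratics: (s^2 - 8s + 41)(s^2 + 2s + 2) = 0.
Each quadratic gives a conjugate pair via the quadratic formula.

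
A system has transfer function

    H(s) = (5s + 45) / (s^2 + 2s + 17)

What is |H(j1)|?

Substitute s = j1: numerator = 45 + j5, denominator = 16 + j2.
|H(j1)| = |45 + j5| / |16 + j2| = 45.277 / 16.125 ≈ 2.808.

|H(j1)| ≈ 2.808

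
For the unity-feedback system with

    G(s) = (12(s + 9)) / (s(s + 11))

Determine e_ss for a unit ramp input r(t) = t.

G(s) has one pole at the origin.
This is a Type 1 system. Kv = lim_{s→0} s·G(s) = 108/11.
e_ss = 1/Kv = 1/(108/11) = 11/108 ≈ 0.1019.

e_ss = 0.1019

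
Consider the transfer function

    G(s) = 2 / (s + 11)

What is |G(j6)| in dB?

|G(j6)|_dB ≈ -15.9 dB

Substitute s = j6: numerator = 2, denominator = 11 + j6.
|G(j6)| = |2| / |11 + j6| = 2 / 12.530 ≈ 0.1596.
In decibels: 20·log₁₀(0.1596) ≈ -15.9 dB.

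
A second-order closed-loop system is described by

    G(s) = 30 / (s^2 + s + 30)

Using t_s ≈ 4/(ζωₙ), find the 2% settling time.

t_s ≈ 8 s

Comparing s^2 + s + 30 to s^2 + 2ζωₙs + ωₙ²: ωₙ = √30 ≈ 5.477 rad/s and ζ = 1/(2·√30) ≈ 0.09129.
ζωₙ = 1/2 = 0.5, so t_s ≈ 4/(ζωₙ) = 4/0.5 = 8 s.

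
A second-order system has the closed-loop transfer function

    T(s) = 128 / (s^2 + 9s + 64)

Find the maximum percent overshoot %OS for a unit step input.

%OS ≈ 11.8%

Comparing s^2 + 9s + 64 to s^2 + 2ζωₙs + ωₙ²: ωₙ = 8 rad/s and ζ = 9/(2·8) = 0.5625.
%OS = 100·exp(−πζ/√(1−ζ²)) = 100·exp(−π·0.5625/√(1−0.5625²)) ≈ 11.8%.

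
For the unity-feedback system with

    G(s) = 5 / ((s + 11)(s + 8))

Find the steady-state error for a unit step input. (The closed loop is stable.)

G(s) has no poles at the origin.
This is a Type 0 system. Kp = lim_{s→0} G(s) = 5/88.
e_ss = 1/(1 + Kp) = 1/(1 + 5/88) = 88/93 ≈ 0.9462.

e_ss = 0.9462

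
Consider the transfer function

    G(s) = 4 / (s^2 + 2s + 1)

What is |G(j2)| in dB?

|G(j2)|_dB ≈ -1.94 dB

Substitute s = j2: numerator = 4, denominator = -3 + j4.
|G(j2)| = |4| / |-3 + j4| = 4 / 5 = 0.8000.
In decibels: 20·log₁₀(0.8000) ≈ -1.94 dB.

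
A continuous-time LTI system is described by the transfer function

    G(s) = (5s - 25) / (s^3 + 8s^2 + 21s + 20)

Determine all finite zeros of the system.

s = 5

Set the numerator to zero: 5s - 25 = 0, i.e. 5·(s - 5) = 0.
So s = 5.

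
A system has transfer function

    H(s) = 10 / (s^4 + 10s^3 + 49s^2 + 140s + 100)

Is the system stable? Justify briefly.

stable

The denominator s^4 + 10s^3 + 49s^2 + 140s + 100 factors as (s + 5)(s + 1)(s^2 + 4s + 20), giving poles at s = -5, -1, -2 ± 4j.
Since all poles lie strictly in the left half-plane, the system is stable.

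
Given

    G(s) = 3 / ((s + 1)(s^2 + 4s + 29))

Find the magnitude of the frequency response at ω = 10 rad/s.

Substitute s = j10: numerator = 3, denominator = -471 - j670.
|G(j10)| = |3| / |-471 - j670| = 3 / 818.99 ≈ 0.003663.

|G(j10)| ≈ 0.003663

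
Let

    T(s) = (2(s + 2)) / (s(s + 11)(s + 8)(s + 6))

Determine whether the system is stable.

The poles can be read from the denominator factors: s = 0, -11, -8, -6.
Since the simple pole(s) at s = 0 lie on the jω-axis with none in the right half-plane, the system is marginally stable.

marginally stable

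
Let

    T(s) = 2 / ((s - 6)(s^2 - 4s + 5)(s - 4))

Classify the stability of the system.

The poles can be read from the denominator factors: s = 6, 2 ± j, 4.
Since the pole(s) at s = 6, 2 + j, 2 - j, 4 lie in the right half-plane, the system is unstable.

unstable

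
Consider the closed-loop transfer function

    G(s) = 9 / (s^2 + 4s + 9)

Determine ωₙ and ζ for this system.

Compare the denominator to the standard form s^2 + 2ζωₙs + ωₙ².
ωₙ² = 9, so ωₙ = 3 rad/s.
2ζωₙ = 4, so ζ = 4/(2·3) ≈ 0.6667.

ωₙ = 3 rad/s, ζ ≈ 0.6667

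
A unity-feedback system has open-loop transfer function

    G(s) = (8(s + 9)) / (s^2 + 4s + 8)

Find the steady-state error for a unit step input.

e_ss = 0.1000

G(s) has no poles at the origin.
This is a Type 0 system. Kp = lim_{s→0} G(s) = 72/8 = 9.
e_ss = 1/(1 + Kp) = 1/(1 + 9) = 1/10 ≈ 0.1000.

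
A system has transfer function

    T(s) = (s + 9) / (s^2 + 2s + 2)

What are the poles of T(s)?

The poles are the roots of the denominator s^2 + 2s + 2 = 0.
Using the quadratic formula: s = (-2 ± √(-4))/2 = -1 ± 1j.

s = -1 + j, -1 - j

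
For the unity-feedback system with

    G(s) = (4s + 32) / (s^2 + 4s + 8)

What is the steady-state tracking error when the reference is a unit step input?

G(s) has no poles at the origin.
This is a Type 0 system. Kp = lim_{s→0} G(s) = 32/8 = 4.
e_ss = 1/(1 + Kp) = 1/(1 + 4) = 1/5 ≈ 0.2000.

e_ss = 0.2000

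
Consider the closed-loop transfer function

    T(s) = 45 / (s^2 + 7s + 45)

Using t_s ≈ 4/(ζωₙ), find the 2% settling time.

Comparing s^2 + 7s + 45 to s^2 + 2ζωₙs + ωₙ²: ωₙ = √45 ≈ 6.708 rad/s and ζ = 7/(2·√45) ≈ 0.5217.
ζωₙ = 7/2 = 3.5, so t_s ≈ 4/(ζωₙ) = 4/3.5 ≈ 1.143 s.

t_s ≈ 1.143 s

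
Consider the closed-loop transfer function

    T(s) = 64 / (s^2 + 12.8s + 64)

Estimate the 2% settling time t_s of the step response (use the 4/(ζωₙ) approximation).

Comparing s^2 + 12.8s + 64 to s^2 + 2ζωₙs + ωₙ²: ωₙ = 8 rad/s and ζ = 12.8/(2·8) = 0.8.
ζωₙ = 12.8/2 = 6.4, so t_s ≈ 4/(ζωₙ) = 4/6.4 = 0.6250 s.

t_s ≈ 0.6250 s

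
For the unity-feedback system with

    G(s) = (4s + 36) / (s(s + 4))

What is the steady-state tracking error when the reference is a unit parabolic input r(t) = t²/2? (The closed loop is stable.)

G(s) has one pole at the origin.
This is a Type 1 system; Ka = lim_{s→0} s^2·G(s) = 0, so the steady-state error for a parabola input is infinite.

e_ss = ∞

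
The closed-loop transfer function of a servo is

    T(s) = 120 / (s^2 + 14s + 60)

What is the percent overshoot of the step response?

Comparing s^2 + 14s + 60 to s^2 + 2ζωₙs + ωₙ²: ωₙ = √60 ≈ 7.746 rad/s and ζ = 14/(2·√60) ≈ 0.9037.
%OS = 100·exp(−πζ/√(1−ζ²)) = 100·exp(−π·0.9037/√(1−0.9037²)) ≈ 0.132%.

%OS ≈ 0.132%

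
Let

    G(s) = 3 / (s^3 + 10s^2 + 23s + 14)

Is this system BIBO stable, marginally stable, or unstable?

The denominator s^3 + 10s^2 + 23s + 14 factors as (s + 2)(s + 7)(s + 1), giving poles at s = -2, -7, -1.
Since all poles lie strictly in the left half-plane, the system is stable.

stable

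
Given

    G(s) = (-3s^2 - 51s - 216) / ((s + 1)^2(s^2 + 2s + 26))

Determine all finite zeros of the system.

s = -8, -9

Set the numerator to zero: -3s^2 - 51s - 216 = 0, i.e. -3·(s^2 + 17s + 72) = 0.
Factoring: (s + 8)(s + 9) = 0.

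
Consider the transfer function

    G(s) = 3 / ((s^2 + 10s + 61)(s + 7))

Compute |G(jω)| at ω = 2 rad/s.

Substitute s = j2: numerator = 3, denominator = 359 + j254.
|G(j2)| = |3| / |359 + j254| = 3 / 439.77 ≈ 0.006822.

|G(j2)| ≈ 0.006822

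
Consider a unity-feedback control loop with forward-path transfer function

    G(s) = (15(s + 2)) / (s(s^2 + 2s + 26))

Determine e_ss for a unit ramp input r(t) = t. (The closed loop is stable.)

G(s) has one pole at the origin.
This is a Type 1 system. Kv = lim_{s→0} s·G(s) = 30/26 = 15/13.
e_ss = 1/Kv = 1/(15/13) = 13/15 ≈ 0.8667.

e_ss = 0.8667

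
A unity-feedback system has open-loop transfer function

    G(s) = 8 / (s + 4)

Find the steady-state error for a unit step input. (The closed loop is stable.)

e_ss = 0.3333

G(s) has no poles at the origin.
This is a Type 0 system. Kp = lim_{s→0} G(s) = 8/4 = 2.
e_ss = 1/(1 + Kp) = 1/(1 + 2) = 1/3 ≈ 0.3333.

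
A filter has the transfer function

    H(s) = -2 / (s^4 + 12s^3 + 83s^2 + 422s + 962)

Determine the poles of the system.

s = -1 + 6j, -1 - 6j, -5 + j, -5 - j

The poles are the roots of the denominator s^4 + 12s^3 + 83s^2 + 422s + 962 = 0.
No real roots exist; factor into two real quadratics: (s^2 + 2s + 37)(s^2 + 10s + 26) = 0.
Each quadratic gives a conjugate pair via the quadratic formula.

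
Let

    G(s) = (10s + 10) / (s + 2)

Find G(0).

Set s = 0: G(0) = (10) / (2) = 5.

G(0) = 5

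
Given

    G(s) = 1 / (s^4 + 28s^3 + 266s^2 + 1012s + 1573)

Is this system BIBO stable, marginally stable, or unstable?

The denominator s^4 + 28s^3 + 266s^2 + 1012s + 1573 factors as (s^2 + 6s + 13)(s + 11)^2, giving poles at s = -3 ± 2j, -11, -11.
Since all poles lie strictly in the left half-plane, the system is stable.

stable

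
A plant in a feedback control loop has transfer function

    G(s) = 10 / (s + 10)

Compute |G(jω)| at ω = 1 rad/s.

Substitute s = j1: numerator = 10, denominator = 10 + j1.
|G(j1)| = |10| / |10 + j1| = 10 / 10.050 ≈ 0.9950.

|G(j1)| ≈ 0.9950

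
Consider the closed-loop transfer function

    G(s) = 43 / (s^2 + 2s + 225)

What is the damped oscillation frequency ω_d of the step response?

Comparing s^2 + 2s + 225 to s^2 + 2ζωₙs + ωₙ²: ωₙ = 15 rad/s and ζ = 2/(2·15) ≈ 0.06667.
ζωₙ = 2/2 = 1, so ω_d = ωₙ√(1−ζ²) = √(ωₙ² − (ζωₙ)²) = √(225 − 1²) = √224 ≈ 14.97 rad/s.

ω_d ≈ 14.97 rad/s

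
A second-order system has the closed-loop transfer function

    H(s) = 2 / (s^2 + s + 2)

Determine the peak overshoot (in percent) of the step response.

%OS ≈ 30.5%

Comparing s^2 + s + 2 to s^2 + 2ζωₙs + ωₙ²: ωₙ = √2 ≈ 1.414 rad/s and ζ = 1/(2·√2) ≈ 0.3536.
%OS = 100·exp(−πζ/√(1−ζ²)) = 100·exp(−π·0.3536/√(1−0.3536²)) ≈ 30.5%.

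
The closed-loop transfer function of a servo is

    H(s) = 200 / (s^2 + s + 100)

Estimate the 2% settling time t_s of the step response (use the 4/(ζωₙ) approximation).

Comparing s^2 + s + 100 to s^2 + 2ζωₙs + ωₙ²: ωₙ = 10 rad/s and ζ = 1/(2·10) = 0.05.
ζωₙ = 1/2 = 0.5, so t_s ≈ 4/(ζωₙ) = 4/0.5 = 8 s.

t_s ≈ 8 s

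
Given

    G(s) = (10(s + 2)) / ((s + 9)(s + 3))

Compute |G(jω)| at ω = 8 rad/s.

Substitute s = j8: numerator = 20 + j80, denominator = -37 + j96.
|G(j8)| = |20 + j80| / |-37 + j96| = 82.462 / 102.88 ≈ 0.8015.

|G(j8)| ≈ 0.8015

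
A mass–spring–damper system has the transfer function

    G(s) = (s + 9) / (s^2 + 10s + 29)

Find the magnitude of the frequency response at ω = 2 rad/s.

|G(j2)| ≈ 0.2880

Substitute s = j2: numerator = 9 + j2, denominator = 25 + j20.
|G(j2)| = |9 + j2| / |25 + j20| = 9.2195 / 32.016 ≈ 0.2880.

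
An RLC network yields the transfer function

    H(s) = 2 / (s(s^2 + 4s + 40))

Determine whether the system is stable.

marginally stable

The poles can be read from the denominator factors: s = 0, -2 + 6j, -2 - 6j.
Since the simple pole(s) at s = 0 lie on the jω-axis with none in the right half-plane, the system is marginally stable.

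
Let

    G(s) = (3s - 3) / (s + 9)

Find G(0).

G(0) = -1/3 ≈ -0.3333

Set s = 0: G(0) = (-3) / (9) = -1/3.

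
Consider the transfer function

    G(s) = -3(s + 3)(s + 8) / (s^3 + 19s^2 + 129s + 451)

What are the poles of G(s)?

The poles are the roots of the denominator s^3 + 19s^2 + 129s + 451 = 0.
Trying s = -11: the polynomial evaluates to 0, so (s + 11) is a factor.
Dividing out leaves s^2 + 8s + 41 = 0.
The quadratic formula then gives s = -4 ± 5j.

s = -4 + 5j, -4 - 5j, -11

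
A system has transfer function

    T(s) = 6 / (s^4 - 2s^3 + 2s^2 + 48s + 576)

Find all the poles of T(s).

The poles are the roots of the denominator s^4 - 2s^3 + 2s^2 + 48s + 576 = 0.
No real roots exist; factor into two real quadratics: (s^2 - 8s + 32)(s^2 + 6s + 18) = 0.
Each quadratic gives a conjugate pair via the quadratic formula.

s = 4 + 4j, 4 - 4j, -3 + 3j, -3 - 3j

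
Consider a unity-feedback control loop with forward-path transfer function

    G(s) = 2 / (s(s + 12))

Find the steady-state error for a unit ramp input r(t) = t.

G(s) has one pole at the origin.
This is a Type 1 system. Kv = lim_{s→0} s·G(s) = 2/12 = 1/6.
e_ss = 1/Kv = 1/(1/6) = 6.

e_ss = 6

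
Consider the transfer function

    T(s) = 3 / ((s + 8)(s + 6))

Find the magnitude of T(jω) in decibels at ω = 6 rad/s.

Substitute s = j6: numerator = 3, denominator = 12 + j84.
|T(j6)| = |3| / |12 + j84| = 3 / 84.853 ≈ 0.03536.
In decibels: 20·log₁₀(0.03536) ≈ -29.0 dB.

|T(j6)|_dB ≈ -29.0 dB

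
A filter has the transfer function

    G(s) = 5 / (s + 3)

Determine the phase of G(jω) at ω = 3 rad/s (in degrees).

At s = j3: numerator = 5, denominator = 3 + j3.
∠G = ∠num − ∠den = 0° − (45°) = -45°.

∠G(j3) ≈ -45°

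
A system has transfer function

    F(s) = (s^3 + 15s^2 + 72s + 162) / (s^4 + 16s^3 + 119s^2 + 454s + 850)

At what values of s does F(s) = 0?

s = -3 + 3j, -3 - 3j, -9

Set the numerator to zero: s^3 + 15s^2 + 72s + 162 = 0.
Factoring: (s^2 + 6s + 18)(s + 9) = 0.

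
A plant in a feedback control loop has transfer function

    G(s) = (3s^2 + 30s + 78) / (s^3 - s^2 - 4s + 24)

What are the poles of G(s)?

The poles are the roots of the denominator s^3 - s^2 - 4s + 24 = 0.
Trying s = -3: the polynomial evaluates to 0, so (s + 3) is a factor.
Dividing out leaves s^2 - 4s + 8 = 0.
The quadratic formula then gives s = 2 ± 2j.

s = 2 ± 2j, -3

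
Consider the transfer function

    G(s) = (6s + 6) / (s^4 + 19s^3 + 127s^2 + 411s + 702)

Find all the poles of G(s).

s = -2 ± 3j, -6, -9

The poles are the roots of the denominator s^4 + 19s^3 + 127s^2 + 411s + 702 = 0.
Trying s = -6: the polynomial evaluates to 0, so (s + 6) is a factor.
Dividing out leaves s^3 + 13s^2 + 49s + 117 = 0.
This factors further as (s^2 + 4s + 13)(s + 9) = 0.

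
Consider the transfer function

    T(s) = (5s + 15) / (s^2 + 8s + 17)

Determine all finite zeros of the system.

Set the numerator to zero: 5s + 15 = 0, i.e. 5·(s + 3) = 0.
So s = -3.

s = -3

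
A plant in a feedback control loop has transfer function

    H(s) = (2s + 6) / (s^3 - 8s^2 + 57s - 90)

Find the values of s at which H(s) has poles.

The poles are the roots of the denominator s^3 - 8s^2 + 57s - 90 = 0.
Trying s = 2: the polynomial evaluates to 0, so (s - 2) is a factor.
Dividing out leaves s^2 - 6s + 45 = 0.
The quadratic formula then gives s = 3 ± 6j.

s = 3 ± 6j, 2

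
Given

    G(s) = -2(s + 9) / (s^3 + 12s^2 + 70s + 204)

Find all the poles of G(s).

The poles are the roots of the denominator s^3 + 12s^2 + 70s + 204 = 0.
Trying s = -6: the polynomial evaluates to 0, so (s + 6) is a factor.
Dividing out leaves s^2 + 6s + 34 = 0.
The quadratic formula then gives s = -3 ± 5j.

s = -3 ± 5j, -6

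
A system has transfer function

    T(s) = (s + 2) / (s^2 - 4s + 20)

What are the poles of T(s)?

The poles are the roots of the denominator s^2 - 4s + 20 = 0.
Using the quadratic formula: s = (4 ± √(-64))/2 = 2 ± 4j.

s = 2 + 4j, 2 - 4j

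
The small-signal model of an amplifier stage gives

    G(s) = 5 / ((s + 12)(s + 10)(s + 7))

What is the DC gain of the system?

Set s = 0: G(0) = (5) / (840) = 1/168.

G(0) = 1/168 ≈ 0.005952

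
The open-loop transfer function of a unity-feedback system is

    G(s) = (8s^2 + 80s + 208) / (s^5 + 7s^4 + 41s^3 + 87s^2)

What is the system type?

Factor s from the denominator: s^5 + 7s^4 + 41s^3 + 87s^2 = s^2·(s^3 + 7s^2 + 41s + 87).
There are 2 poles at the origin, so the system is Type 2.

Type 2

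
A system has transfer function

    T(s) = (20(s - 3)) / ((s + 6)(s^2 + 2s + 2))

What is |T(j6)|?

|T(j6)| ≈ 0.4385

Substitute s = j6: numerator = -60 + j120, denominator = -276 - j132.
|T(j6)| = |-60 + j120| / |-276 - j132| = 134.16 / 305.94 ≈ 0.4385.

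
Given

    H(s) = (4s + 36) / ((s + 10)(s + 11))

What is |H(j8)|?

|H(j8)| ≈ 0.2765

Substitute s = j8: numerator = 36 + j32, denominator = 46 + j168.
|H(j8)| = |36 + j32| / |46 + j168| = 48.166 / 174.18 ≈ 0.2765.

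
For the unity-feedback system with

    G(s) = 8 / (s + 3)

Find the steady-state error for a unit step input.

e_ss = 0.2727

G(s) has no poles at the origin.
This is a Type 0 system. Kp = lim_{s→0} G(s) = 8/3.
e_ss = 1/(1 + Kp) = 1/(1 + 8/3) = 3/11 ≈ 0.2727.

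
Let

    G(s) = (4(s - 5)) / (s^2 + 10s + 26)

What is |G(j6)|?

Substitute s = j6: numerator = -20 + j24, denominator = -10 + j60.
|G(j6)| = |-20 + j24| / |-10 + j60| = 31.241 / 60.828 ≈ 0.5136.

|G(j6)| ≈ 0.5136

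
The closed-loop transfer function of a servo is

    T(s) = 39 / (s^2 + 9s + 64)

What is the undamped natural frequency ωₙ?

Compare the denominator to the standard form s^2 + 2ζωₙs + ωₙ².
ωₙ² = 64, so ωₙ = 8 rad/s.

ωₙ = 8 rad/s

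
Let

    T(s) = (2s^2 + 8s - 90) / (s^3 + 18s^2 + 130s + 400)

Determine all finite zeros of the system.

s = 5, -9

Set the numerator to zero: 2s^2 + 8s - 90 = 0, i.e. 2·(s^2 + 4s - 45) = 0.
Factoring: (s - 5)(s + 9) = 0.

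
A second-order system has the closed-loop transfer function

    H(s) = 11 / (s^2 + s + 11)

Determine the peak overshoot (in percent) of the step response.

Comparing s^2 + s + 11 to s^2 + 2ζωₙs + ωₙ²: ωₙ = √11 ≈ 3.317 rad/s and ζ = 1/(2·√11) ≈ 0.1508.
%OS = 100·exp(−πζ/√(1−ζ²)) = 100·exp(−π·0.1508/√(1−0.1508²)) ≈ 61.9%.

%OS ≈ 61.9%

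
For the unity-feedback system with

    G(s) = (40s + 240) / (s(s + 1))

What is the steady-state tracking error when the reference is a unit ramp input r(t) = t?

e_ss = 0.004167

G(s) has one pole at the origin.
This is a Type 1 system. Kv = lim_{s→0} s·G(s) = 240/1.
e_ss = 1/Kv = 1/(240) = 1/240 ≈ 0.004167.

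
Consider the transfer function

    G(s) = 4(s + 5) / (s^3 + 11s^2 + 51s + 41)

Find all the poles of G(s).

The poles are the roots of the denominator s^3 + 11s^2 + 51s + 41 = 0.
Trying s = -1: the polynomial evaluates to 0, so (s + 1) is a factor.
Dividing out leaves s^2 + 10s + 41 = 0.
The quadratic formula then gives s = -5 ± 4j.

s = -5 + 4j, -5 - 4j, -1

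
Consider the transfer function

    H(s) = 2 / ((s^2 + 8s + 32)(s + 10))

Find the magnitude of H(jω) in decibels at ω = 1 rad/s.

Substitute s = j1: numerator = 2, denominator = 302 + j111.
|H(j1)| = |2| / |302 + j111| = 2 / 321.75 ≈ 0.006216.
In decibels: 20·log₁₀(0.006216) ≈ -44.1 dB.

|H(j1)|_dB ≈ -44.1 dB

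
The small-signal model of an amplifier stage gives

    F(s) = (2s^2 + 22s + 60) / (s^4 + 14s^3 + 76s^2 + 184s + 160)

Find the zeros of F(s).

Set the numerator to zero: 2s^2 + 22s + 60 = 0, i.e. 2·(s^2 + 11s + 30) = 0.
Factoring: (s + 6)(s + 5) = 0.

s = -6, -5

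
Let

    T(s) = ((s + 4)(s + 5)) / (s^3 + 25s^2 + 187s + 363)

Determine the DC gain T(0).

Set s = 0: T(0) = (20) / (363) = 20/363.

T(0) = 20/363 ≈ 0.05510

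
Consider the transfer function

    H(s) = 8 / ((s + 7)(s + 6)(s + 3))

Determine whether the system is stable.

stable

The poles can be read from the denominator factors: s = -7, -6, -3.
Since all poles lie strictly in the left half-plane, the system is stable.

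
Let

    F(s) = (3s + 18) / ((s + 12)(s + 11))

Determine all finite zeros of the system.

Set the numerator to zero: 3s + 18 = 0, i.e. 3·(s + 6) = 0.
So s = -6.

s = -6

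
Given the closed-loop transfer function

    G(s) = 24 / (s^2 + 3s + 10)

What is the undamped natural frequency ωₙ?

Compare the denominator to the standard form s^2 + 2ζωₙs + ωₙ².
ωₙ² = 10, so ωₙ = √10 ≈ 3.162 rad/s.

ωₙ ≈ 3.162 rad/s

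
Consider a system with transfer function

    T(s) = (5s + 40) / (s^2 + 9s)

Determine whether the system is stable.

marginally stable

The denominator s^2 + 9s factors as s(s + 9), giving poles at s = 0, -9.
Since the simple pole(s) at s = 0 lie on the jω-axis with none in the right half-plane, the system is marginally stable.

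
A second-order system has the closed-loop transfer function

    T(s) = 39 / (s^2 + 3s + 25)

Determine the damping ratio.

ζ = 0.3

Compare the denominator to the standard form s^2 + 2ζωₙs + ωₙ².
ωₙ² = 25, so ωₙ = 5 rad/s.
2ζωₙ = 3, so ζ = 3/(2·5) = 0.3.
With ζ = 0.3 the response is underdamped.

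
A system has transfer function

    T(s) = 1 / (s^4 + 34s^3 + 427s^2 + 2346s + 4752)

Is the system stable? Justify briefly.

The denominator s^4 + 34s^3 + 427s^2 + 2346s + 4752 factors as (s + 9)(s + 6)(s + 11)(s + 8), giving poles at s = -9, -6, -11, -8.
Since all poles lie strictly in the left half-plane, the system is stable.

stable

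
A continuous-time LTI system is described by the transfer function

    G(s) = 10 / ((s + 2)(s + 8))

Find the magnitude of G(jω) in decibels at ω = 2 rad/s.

Substitute s = j2: numerator = 10, denominator = 12 + j20.
|G(j2)| = |10| / |12 + j20| = 10 / 23.324 ≈ 0.4287.
In decibels: 20·log₁₀(0.4287) ≈ -7.36 dB.

|G(j2)|_dB ≈ -7.36 dB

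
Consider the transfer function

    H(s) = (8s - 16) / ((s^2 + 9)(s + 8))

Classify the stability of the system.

The poles can be read from the denominator factors: s = ±3j, -8.
Since the simple pole(s) at s = 3j, -3j lie on the jω-axis with none in the right half-plane, the system is marginally stable.

marginally stable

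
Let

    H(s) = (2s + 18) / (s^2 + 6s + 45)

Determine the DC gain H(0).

Set s = 0: H(0) = (18) / (45) = 2/5.

H(0) = 2/5 ≈ 0.4000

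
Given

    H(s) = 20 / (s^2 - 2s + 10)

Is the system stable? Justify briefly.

unstable

The denominator s^2 - 2s + 10 factors as (s^2 - 2s + 10), giving poles at s = 1 ± 3j.
Since the pole(s) at s = 1 ± 3j lie in the right half-plane, the system is unstable.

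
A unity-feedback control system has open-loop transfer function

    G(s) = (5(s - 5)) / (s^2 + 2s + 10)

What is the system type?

Type 0

The denominator has no factor of s at the origin — no free integrator — so this is a Type 0 system.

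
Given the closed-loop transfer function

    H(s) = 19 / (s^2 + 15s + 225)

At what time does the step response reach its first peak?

Comparing s^2 + 15s + 225 to s^2 + 2ζωₙs + ωₙ²: ωₙ = 15 rad/s and ζ = 15/(2·15) = 0.5.
ζωₙ = 15/2 = 7.5, so ω_d = ωₙ√(1−ζ²) = √(ωₙ² − (ζωₙ)²) = √(225 − 7.5²) = √168.75 ≈ 12.99 rad/s.
t_p = π/ω_d = π/12.99 ≈ 0.2418 s.

t_p ≈ 0.2418 s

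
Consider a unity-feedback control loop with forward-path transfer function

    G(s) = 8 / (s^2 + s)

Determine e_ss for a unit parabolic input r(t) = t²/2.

G(s) has one pole at the origin.
This is a Type 1 system; Ka = lim_{s→0} s^2·G(s) = 0, so the steady-state error for a parabola input is infinite.

e_ss = ∞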